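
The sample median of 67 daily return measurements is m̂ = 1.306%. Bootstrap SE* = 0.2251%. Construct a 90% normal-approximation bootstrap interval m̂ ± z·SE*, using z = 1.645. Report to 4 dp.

(0.9357, 1.6763)

Margin = 1.645 × 0.2251 = 0.37029
Interval: 1.306 ± 0.37029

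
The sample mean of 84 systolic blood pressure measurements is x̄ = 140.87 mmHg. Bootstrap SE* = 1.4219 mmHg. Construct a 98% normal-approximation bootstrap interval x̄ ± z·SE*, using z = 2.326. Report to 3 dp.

Margin = 2.326 × 1.4219 = 3.3073
Interval: 140.87 ± 3.3073

(137.563, 144.177)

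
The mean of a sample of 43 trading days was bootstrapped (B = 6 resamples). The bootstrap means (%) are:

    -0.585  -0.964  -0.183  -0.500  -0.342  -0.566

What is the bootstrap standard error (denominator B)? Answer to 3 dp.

SE* = 0.241

Bootstrap SE is the standard deviation of the 6 replicate means.
Mean of replicates: ((-0.585) + (-0.964) + (-0.183) + (-0.500) + (-0.342) + (-0.566)) / 6 = -3.1400 / 6 = -0.5233
Sum of squared deviations: (−0.0617)² + (−0.4407)² + (+0.3403)² + (+0.0233)² + (+0.1813)² + (−0.0427)² = 0.3491
Variance = 0.3491 / 6 = 0.0582
SE* = √0.0582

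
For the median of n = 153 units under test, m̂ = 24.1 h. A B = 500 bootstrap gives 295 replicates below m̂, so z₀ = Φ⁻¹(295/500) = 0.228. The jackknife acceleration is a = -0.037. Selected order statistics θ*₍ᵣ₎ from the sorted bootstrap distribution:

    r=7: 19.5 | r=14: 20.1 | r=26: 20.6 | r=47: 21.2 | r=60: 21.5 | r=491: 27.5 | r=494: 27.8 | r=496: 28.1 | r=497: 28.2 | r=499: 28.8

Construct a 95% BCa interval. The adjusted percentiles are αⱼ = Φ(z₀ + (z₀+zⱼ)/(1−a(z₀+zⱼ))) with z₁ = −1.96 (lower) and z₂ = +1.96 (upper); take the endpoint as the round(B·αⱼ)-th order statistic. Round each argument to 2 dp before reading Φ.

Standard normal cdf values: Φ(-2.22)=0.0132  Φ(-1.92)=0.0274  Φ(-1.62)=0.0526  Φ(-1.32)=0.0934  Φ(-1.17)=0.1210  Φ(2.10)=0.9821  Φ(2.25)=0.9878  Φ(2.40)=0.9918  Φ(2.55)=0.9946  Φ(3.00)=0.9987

Lower: z₀ + z₁ = 0.228 + (-1.960) = -1.732; 1 − a(z₀+z₁) = 1 − (-0.037)(-1.732) = 0.9359; argument = 0.228 + (-1.732)/0.9359 = -1.6226 → -1.62.
α₁ = Φ(-1.62) = 0.0526; rank = round(500 × 0.0526) = 26; θ*₍26₎ = 20.6.
Upper: z₀ + z₂ = 2.188; 1 − a(z₀+z₂) = 1.0810; argument = 2.2521 → 2.25; α₂ = 0.9878; rank = 494; θ*₍494₎ = 27.8.

(20.6, 27.8)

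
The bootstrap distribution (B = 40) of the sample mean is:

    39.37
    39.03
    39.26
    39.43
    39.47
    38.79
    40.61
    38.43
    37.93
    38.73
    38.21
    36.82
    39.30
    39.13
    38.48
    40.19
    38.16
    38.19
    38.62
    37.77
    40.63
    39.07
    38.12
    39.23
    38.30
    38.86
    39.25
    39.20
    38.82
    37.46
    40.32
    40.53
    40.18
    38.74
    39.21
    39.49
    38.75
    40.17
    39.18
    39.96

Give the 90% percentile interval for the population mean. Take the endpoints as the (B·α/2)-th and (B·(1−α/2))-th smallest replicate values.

(37.46, 40.53)

Sorted replicates: 36.82, 37.46, 37.77, 37.93, 38.12, 38.16, 38.19, 38.21, 38.30, 38.43, 38.48, 38.62, 38.73, 38.74, 38.75, 38.79, 38.82, 38.86, 39.03, 39.07, 39.13, 39.18, 39.20, 39.21, 39.23, 39.25, 39.26, 39.30, 39.37, 39.43, 39.47, 39.49, 39.96, 40.17, 40.18, 40.19, 40.32, 40.53, 40.61, 40.63
α = 0.10; lower rank = 40 × 0.050 = 2; upper rank = 40 × 0.950 = 38.
The 2nd smallest replicate is 37.46; the 38th is 40.53.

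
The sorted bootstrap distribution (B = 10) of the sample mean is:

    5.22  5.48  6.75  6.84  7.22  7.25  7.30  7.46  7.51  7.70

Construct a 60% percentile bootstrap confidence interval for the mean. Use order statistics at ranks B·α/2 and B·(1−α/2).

α = 0.40; lower rank = 10 × 0.200 = 2; upper rank = 10 × 0.800 = 8.
The 2nd smallest replicate is 5.48; the 8th is 7.46.

(5.48, 7.46)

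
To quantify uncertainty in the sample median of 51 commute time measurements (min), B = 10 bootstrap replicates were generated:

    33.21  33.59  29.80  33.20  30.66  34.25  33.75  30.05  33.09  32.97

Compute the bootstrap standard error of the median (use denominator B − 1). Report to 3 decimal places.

SE* = 1.634

Bootstrap SE is the standard deviation of the 10 replicate medians.
Mean of replicates: (33.21 + 33.59 + 29.80 + 33.20 + 30.66 + 34.25 + 33.75 + 30.05 + 33.09 + 32.97) / 10 = 324.5700 / 10 = 32.4570
Sum of squared deviations: (+0.7530)² + (+1.1330)² + (−2.6570)² + (+0.7430)² + (−1.7970)² + (+1.7930)² + (+1.2930)² + (−2.4070)² + (+0.6330)² + (+0.5130)² = 24.0358
Variance = 24.0358 / 9 = 2.6706
SE* = √2.6706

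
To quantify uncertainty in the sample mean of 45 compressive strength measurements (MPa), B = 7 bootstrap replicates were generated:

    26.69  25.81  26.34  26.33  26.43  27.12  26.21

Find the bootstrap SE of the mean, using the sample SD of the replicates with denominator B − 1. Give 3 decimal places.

SE* = 0.407

Bootstrap SE is the standard deviation of the 7 replicate means.
Mean of replicates: (26.69 + 25.81 + 26.34 + 26.33 + 26.43 + 27.12 + 26.21) / 7 = 184.9300 / 7 = 26.4186
Sum of squared deviations: (+0.2714)² + (−0.6086)² + (−0.0786)² + (−0.0886)² + (+0.0114)² + (+0.7014)² + (−0.2086)² = 0.9937
Variance = 0.9937 / 6 = 0.1656
SE* = √0.1656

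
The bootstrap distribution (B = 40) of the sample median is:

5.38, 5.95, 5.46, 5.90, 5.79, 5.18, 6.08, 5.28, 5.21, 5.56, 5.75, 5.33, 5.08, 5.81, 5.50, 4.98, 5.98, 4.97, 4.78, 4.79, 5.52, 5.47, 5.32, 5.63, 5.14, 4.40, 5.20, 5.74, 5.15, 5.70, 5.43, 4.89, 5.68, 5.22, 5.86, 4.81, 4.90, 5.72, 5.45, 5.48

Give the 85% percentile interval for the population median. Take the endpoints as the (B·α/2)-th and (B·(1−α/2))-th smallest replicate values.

(4.79, 5.90)

Sorted replicates: 4.40, 4.78, 4.79, 4.81, 4.89, 4.90, 4.97, 4.98, 5.08, 5.14, 5.15, 5.18, 5.20, 5.21, 5.22, 5.28, 5.32, 5.33, 5.38, 5.43, 5.45, 5.46, 5.47, 5.48, 5.50, 5.52, 5.56, 5.63, 5.68, 5.70, 5.72, 5.74, 5.75, 5.79, 5.81, 5.86, 5.90, 5.95, 5.98, 6.08
α = 0.15; lower rank = 40 × 0.075 = 3; upper rank = 40 × 0.925 = 37.
The 3rd smallest replicate is 4.79; the 37th is 5.90.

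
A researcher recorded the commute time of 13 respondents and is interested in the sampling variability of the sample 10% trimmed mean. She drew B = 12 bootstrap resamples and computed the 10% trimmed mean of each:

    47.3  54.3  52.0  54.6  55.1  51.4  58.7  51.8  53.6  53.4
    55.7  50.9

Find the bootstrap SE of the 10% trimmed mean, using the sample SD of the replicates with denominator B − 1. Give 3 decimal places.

Bootstrap SE is the standard deviation of the 12 replicate 10% trimmed means.
Mean of replicates: (47.3 + 54.3 + 52.0 + 54.6 + 55.1 + 51.4 + 58.7 + 51.8 + 53.6 + 53.4 + 55.7 + 50.9) / 12 = 638.8000 / 12 = 53.2333
Sum of squared deviations: (−5.9333)² + (+1.0667)² + (−1.2333)² + (+1.3667)² + (+1.8667)² + (−1.8333)² + (+5.4667)² + (−1.4333)² + (+0.3667)² + (+0.1667)² + (+2.4667)² + (−2.3333)² = 90.2067
Variance = 90.2067 / 11 = 8.2006
SE* = √8.2006

SE* = 2.864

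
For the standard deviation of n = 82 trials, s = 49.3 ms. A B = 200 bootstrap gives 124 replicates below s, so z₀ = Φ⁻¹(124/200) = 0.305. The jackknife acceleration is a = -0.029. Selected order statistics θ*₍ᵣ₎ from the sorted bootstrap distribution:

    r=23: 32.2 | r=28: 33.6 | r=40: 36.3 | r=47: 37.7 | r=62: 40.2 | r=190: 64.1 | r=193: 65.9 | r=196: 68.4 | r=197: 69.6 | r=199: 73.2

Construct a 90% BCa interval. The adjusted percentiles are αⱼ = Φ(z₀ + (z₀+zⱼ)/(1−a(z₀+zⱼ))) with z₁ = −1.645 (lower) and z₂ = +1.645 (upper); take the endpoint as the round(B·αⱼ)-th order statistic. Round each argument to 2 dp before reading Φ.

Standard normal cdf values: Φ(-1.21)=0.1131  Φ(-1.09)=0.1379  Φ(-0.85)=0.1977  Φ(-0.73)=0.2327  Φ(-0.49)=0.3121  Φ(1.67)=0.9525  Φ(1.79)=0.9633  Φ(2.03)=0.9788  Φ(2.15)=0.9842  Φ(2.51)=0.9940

(33.6, 69.6)

Lower: z₀ + z₁ = 0.305 + (-1.645) = -1.340; 1 − a(z₀+z₁) = 1 − (-0.029)(-1.340) = 0.9611; argument = 0.305 + (-1.340)/0.9611 = -1.0892 → -1.09.
α₁ = Φ(-1.09) = 0.1379; rank = round(200 × 0.1379) = 28; θ*₍28₎ = 33.6.
Upper: z₀ + z₂ = 1.950; 1 − a(z₀+z₂) = 1.0566; argument = 2.1506 → 2.15; α₂ = 0.9842; rank = 197; θ*₍197₎ = 69.6.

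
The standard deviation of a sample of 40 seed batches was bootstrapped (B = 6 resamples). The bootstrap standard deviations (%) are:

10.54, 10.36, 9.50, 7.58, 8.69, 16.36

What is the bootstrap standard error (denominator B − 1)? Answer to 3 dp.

SE* = 3.071

Bootstrap SE is the standard deviation of the 6 replicate standard deviations.
Mean of replicates: (10.54 + 10.36 + 9.50 + 7.58 + 8.69 + 16.36) / 6 = 63.0300 / 6 = 10.5050
Sum of squared deviations: (+0.0350)² + (−0.1450)² + (−1.0050)² + (−2.9250)² + (−1.8150)² + (+5.8550)² = 47.1631
Variance = 47.1631 / 5 = 9.4326
SE* = √9.4326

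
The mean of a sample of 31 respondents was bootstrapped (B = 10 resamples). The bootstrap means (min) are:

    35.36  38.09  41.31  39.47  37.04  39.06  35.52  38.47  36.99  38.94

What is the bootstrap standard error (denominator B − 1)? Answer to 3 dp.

Bootstrap SE is the standard deviation of the 10 replicate means.
Mean of replicates: (35.36 + 38.09 + 41.31 + 39.47 + 37.04 + 39.06 + 35.52 + 38.47 + 36.99 + 38.94) / 10 = 380.2500 / 10 = 38.0250
Sum of squared deviations: (−2.6650)² + (+0.0650)² + (+3.2850)² + (+1.4450)² + (−0.9850)² + (+1.0350)² + (−2.5050)² + (+0.4450)² + (−1.0350)² + (+0.9150)² = 30.4086
Variance = 30.4086 / 9 = 3.3787
SE* = √3.3787

SE* = 1.838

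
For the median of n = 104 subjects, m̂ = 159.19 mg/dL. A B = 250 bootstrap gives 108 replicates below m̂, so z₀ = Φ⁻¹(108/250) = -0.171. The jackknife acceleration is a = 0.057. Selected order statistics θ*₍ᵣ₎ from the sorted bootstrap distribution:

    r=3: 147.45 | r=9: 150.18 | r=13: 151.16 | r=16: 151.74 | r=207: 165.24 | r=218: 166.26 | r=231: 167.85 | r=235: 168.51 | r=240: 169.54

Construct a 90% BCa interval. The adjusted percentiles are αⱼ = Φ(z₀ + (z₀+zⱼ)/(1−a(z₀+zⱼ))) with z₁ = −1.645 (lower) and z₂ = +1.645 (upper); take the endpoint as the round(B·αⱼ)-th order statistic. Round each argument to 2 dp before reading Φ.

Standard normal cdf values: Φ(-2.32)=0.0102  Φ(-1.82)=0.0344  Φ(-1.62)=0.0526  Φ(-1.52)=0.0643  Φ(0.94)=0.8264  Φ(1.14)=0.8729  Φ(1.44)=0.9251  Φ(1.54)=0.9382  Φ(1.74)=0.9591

(150.18, 167.85)

Lower: z₀ + z₁ = -0.171 + (-1.645) = -1.816; 1 − a(z₀+z₁) = 1 − (0.057)(-1.816) = 1.1035; argument = -0.171 + (-1.816)/1.1035 = -1.8167 → -1.82.
α₁ = Φ(-1.82) = 0.0344; rank = round(250 × 0.0344) = 9; θ*₍9₎ = 150.18.
Upper: z₀ + z₂ = 1.474; 1 − a(z₀+z₂) = 0.9160; argument = 1.4382 → 1.44; α₂ = 0.9251; rank = 231; θ*₍231₎ = 167.85.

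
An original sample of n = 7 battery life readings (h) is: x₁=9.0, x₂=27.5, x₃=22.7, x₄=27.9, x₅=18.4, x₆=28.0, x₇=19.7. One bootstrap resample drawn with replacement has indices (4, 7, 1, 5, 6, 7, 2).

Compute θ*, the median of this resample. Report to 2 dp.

Resample values: 27.9, 19.7, 9.0, 18.4, 28.0, 19.7, 27.5.
Sorted: 9.0, 18.4, 19.7, 19.7, 27.5, 27.9, 28.0
Median = middle value = 19.70

θ* = 19.70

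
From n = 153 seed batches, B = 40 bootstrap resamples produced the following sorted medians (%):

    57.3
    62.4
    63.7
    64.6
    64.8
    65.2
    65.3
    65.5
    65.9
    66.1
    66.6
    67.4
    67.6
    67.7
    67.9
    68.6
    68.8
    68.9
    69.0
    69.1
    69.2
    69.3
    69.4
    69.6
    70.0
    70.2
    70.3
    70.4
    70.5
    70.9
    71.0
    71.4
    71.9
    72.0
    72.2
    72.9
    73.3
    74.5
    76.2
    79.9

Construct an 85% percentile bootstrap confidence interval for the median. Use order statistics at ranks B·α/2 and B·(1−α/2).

(63.7, 73.3)

α = 0.15; lower rank = 40 × 0.075 = 3; upper rank = 40 × 0.925 = 37.
The 3rd smallest replicate is 63.7; the 37th is 73.3.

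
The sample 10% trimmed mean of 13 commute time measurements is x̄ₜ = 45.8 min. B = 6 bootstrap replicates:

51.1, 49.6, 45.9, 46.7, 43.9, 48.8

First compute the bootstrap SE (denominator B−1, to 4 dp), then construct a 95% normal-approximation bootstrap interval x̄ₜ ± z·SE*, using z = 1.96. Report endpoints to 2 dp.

(40.61, 50.99)

Mean of replicates = 47.6667; sum of squared deviations = 35.0533; SE* = √(35.0533/5) = 2.6478
Margin = 1.96 × 2.6478 = 5.190
Interval: 45.8 ± 5.190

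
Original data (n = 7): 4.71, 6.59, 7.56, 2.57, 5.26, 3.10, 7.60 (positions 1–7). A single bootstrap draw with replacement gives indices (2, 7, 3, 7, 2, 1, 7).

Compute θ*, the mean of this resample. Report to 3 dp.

θ* = 6.893

Resample values: 6.59, 7.60, 7.56, 7.60, 6.59, 4.71, 7.60.
Mean = (6.59 + 7.60 + 7.56 + 7.60 + 6.59 + 4.71 + 7.60) / 7 = 48.250 / 7 = 6.893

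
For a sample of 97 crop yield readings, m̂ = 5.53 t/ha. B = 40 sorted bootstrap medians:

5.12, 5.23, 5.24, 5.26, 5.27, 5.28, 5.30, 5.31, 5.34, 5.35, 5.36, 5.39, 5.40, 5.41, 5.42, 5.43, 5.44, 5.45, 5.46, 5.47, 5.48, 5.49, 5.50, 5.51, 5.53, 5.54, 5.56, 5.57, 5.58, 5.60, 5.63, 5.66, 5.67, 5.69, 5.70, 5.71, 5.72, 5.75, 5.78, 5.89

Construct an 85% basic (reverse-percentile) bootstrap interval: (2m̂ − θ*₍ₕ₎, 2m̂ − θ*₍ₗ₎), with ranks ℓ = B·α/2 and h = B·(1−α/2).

Percentile endpoints at ranks 3 and 37: θ*₍3₎ = 5.24, θ*₍37₎ = 5.72.
Basic interval reflects these around m̂:
  lower = 2 × 5.53 − 5.72 = 5.34
  upper = 2 × 5.53 − 5.24 = 5.82

(5.34, 5.82)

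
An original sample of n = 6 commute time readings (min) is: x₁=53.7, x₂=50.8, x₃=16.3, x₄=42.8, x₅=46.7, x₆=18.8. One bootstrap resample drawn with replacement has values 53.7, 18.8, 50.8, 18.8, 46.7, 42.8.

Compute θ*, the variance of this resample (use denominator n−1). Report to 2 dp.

Mean = 38.6000; sum of squared deviations = 1244.1800
s² = 1244.1800 / 5 = 248.8360

θ* = 248.84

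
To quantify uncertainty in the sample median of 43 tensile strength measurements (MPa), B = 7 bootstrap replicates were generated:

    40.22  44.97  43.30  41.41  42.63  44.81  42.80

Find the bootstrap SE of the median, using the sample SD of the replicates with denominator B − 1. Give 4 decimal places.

SE* = 1.7115

Bootstrap SE is the standard deviation of the 7 replicate medians.
Mean of replicates: (40.22 + 44.97 + 43.30 + 41.41 + 42.63 + 44.81 + 42.80) / 7 = 300.14000 / 7 = 42.87714
Sum of squared deviations: (−2.65714)² + (+2.09286)² + (+0.42286)² + (−1.46714)² + (−0.24714)² + (+1.93286)² + (−0.07714)² = 17.57474
Variance = 17.57474 / 6 = 2.92912
SE* = √2.92912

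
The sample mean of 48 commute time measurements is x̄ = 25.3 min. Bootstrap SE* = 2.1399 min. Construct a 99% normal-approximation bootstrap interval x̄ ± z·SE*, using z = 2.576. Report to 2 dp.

(19.79, 30.81)

Margin = 2.576 × 2.1399 = 5.512
Interval: 25.3 ± 5.512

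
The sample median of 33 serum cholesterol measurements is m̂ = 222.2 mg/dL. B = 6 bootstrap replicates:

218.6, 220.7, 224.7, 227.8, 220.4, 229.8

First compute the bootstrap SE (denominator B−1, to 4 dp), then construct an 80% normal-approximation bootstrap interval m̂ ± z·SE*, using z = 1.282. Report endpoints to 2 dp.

Mean of replicates = 223.6667; sum of squared deviations = 100.9133; SE* = √(100.9133/5) = 4.4925
Margin = 1.282 × 4.4925 = 5.759
Interval: 222.2 ± 5.759

(216.44, 227.96)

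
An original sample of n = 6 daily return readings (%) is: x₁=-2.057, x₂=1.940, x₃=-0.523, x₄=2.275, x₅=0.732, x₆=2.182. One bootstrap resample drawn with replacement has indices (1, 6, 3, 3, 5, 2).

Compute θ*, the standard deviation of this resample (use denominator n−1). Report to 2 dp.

Resample values: -2.057, 2.182, -0.523, -0.523, 0.732, 1.940.
Mean = 0.2918; sum of squared deviations = 13.3279
s² = 13.3279 / 5 = 2.6656
s = √2.6656 = 1.63

θ* = 1.63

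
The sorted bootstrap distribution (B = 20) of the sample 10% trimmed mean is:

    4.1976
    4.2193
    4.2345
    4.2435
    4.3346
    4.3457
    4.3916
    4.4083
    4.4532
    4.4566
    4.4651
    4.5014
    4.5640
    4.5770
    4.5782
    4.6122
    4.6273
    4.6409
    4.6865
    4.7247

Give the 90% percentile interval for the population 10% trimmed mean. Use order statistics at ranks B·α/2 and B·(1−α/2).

α = 0.10; lower rank = 20 × 0.050 = 1; upper rank = 20 × 0.950 = 19.
The 1st smallest replicate is 4.1976; the 19th is 4.6865.

(4.1976, 4.6865)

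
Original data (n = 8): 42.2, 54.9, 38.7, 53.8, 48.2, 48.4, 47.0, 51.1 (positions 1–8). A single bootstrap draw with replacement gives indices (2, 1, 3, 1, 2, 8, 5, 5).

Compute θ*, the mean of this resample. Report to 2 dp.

θ* = 47.55

Resample values: 54.9, 42.2, 38.7, 42.2, 54.9, 51.1, 48.2, 48.2.
Mean = (54.9 + 42.2 + 38.7 + 42.2 + 54.9 + 51.1 + 48.2 + 48.2) / 8 = 380.40 / 8 = 47.55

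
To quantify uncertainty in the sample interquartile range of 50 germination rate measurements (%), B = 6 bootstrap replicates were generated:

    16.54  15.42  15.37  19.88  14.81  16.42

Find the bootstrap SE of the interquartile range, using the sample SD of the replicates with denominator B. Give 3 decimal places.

Bootstrap SE is the standard deviation of the 6 replicate interquartile ranges.
Mean of replicates: (16.54 + 15.42 + 15.37 + 19.88 + 14.81 + 16.42) / 6 = 98.4400 / 6 = 16.4067
Sum of squared deviations: (+0.1333)² + (−0.9867)² + (−1.0367)² + (+3.4733)² + (−1.5967)² + (+0.0133)² = 16.6795
Variance = 16.6795 / 6 = 2.7799
SE* = √2.7799

SE* = 1.667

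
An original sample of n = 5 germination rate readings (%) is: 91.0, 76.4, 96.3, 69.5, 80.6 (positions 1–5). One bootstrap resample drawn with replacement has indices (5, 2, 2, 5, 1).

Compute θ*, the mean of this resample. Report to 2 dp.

θ* = 81.00

Resample values: 80.6, 76.4, 76.4, 80.6, 91.0.
Mean = (80.6 + 76.4 + 76.4 + 80.6 + 91.0) / 5 = 405.00 / 5 = 81.00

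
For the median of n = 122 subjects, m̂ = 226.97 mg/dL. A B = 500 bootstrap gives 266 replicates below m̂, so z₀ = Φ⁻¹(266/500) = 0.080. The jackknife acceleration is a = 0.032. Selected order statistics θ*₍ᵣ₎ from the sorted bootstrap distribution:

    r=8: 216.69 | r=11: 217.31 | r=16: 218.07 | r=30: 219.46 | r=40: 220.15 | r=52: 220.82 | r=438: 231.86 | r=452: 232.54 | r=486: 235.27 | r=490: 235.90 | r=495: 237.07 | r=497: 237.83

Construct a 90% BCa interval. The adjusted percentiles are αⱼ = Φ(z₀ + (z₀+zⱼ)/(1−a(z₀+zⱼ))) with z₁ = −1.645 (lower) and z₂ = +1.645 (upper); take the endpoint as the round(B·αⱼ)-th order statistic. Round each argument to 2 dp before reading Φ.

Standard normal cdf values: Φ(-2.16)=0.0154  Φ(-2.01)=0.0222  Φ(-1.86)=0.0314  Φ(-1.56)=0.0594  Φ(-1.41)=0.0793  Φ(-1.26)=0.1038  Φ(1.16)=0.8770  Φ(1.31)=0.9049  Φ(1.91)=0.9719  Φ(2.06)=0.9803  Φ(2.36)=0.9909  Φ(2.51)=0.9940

Lower: z₀ + z₁ = 0.080 + (-1.645) = -1.565; 1 − a(z₀+z₁) = 1 − (0.032)(-1.565) = 1.0501; argument = 0.080 + (-1.565)/1.0501 = -1.4104 → -1.41.
α₁ = Φ(-1.41) = 0.0793; rank = round(500 × 0.0793) = 40; θ*₍40₎ = 220.15.
Upper: z₀ + z₂ = 1.725; 1 − a(z₀+z₂) = 0.9448; argument = 1.9058 → 1.91; α₂ = 0.9719; rank = 486; θ*₍486₎ = 235.27.

(220.15, 235.27)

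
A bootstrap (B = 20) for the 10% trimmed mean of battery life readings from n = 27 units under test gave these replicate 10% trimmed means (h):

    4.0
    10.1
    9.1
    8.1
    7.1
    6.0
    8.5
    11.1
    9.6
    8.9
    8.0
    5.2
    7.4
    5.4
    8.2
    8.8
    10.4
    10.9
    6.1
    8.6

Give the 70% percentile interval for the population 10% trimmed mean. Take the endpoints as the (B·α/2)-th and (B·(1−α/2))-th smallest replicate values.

Sorted replicates: 4.0, 5.2, 5.4, 6.0, 6.1, 7.1, 7.4, 8.0, 8.1, 8.2, 8.5, 8.6, 8.8, 8.9, 9.1, 9.6, 10.1, 10.4, 10.9, 11.1
α = 0.30; lower rank = 20 × 0.150 = 3; upper rank = 20 × 0.850 = 17.
The 3rd smallest replicate is 5.4; the 17th is 10.1.

(5.4, 10.1)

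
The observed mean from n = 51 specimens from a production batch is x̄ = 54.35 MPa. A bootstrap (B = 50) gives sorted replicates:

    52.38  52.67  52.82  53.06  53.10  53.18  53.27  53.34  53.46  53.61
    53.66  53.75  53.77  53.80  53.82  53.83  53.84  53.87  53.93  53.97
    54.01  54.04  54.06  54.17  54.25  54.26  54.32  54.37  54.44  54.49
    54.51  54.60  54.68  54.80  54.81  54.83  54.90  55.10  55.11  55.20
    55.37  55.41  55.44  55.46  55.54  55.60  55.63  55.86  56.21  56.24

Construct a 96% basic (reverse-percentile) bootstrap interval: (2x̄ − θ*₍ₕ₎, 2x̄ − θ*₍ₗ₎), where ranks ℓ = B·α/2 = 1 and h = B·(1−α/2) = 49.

(52.49, 56.32)

Percentile endpoints at ranks 1 and 49: θ*₍1₎ = 52.38, θ*₍49₎ = 56.21.
Basic interval reflects these around x̄:
  lower = 2 × 54.35 − 56.21 = 52.49
  upper = 2 × 54.35 − 52.38 = 56.32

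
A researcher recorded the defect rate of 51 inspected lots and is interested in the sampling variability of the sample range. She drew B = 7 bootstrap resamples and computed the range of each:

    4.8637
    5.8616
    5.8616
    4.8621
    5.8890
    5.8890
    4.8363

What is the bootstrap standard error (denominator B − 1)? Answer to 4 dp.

Bootstrap SE is the standard deviation of the 7 replicate ranges.
Mean of replicates: (4.8637 + 5.8616 + 5.8616 + 4.8621 + 5.8890 + 5.8890 + 4.8363) / 7 = 38.06330 / 7 = 5.43761
Sum of squared deviations: (−0.57391)² + (+0.42399)² + (+0.42399)² + (−0.57551)² + (+0.45139)² + (+0.45139)² + (−0.60131)² = 1.78920
Variance = 1.78920 / 6 = 0.29820
SE* = √0.29820

SE* = 0.5461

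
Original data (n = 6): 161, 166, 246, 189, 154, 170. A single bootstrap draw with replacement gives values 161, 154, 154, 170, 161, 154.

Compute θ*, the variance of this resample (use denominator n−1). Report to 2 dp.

θ* = 40.80

Mean = 159.0000; sum of squared deviations = 204.0000
s² = 204.0000 / 5 = 40.8000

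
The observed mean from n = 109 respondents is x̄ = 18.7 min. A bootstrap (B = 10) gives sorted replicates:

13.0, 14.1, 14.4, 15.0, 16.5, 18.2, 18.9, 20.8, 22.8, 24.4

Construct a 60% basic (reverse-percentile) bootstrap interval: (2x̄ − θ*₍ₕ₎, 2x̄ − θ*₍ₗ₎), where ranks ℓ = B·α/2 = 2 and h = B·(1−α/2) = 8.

Percentile endpoints at ranks 2 and 8: θ*₍2₎ = 14.1, θ*₍8₎ = 20.8.
Basic interval reflects these around x̄:
  lower = 2 × 18.7 − 20.8 = 16.6
  upper = 2 × 18.7 − 14.1 = 23.3

(16.6, 23.3)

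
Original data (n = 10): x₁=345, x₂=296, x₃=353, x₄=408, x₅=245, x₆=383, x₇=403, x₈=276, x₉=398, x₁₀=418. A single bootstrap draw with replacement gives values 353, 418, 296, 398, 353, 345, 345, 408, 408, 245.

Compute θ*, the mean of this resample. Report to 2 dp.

Mean = (353 + 418 + 296 + 398 + 353 + 345 + 345 + 408 + 408 + 245) / 10 = 3569.0 / 10 = 356.90

θ* = 356.90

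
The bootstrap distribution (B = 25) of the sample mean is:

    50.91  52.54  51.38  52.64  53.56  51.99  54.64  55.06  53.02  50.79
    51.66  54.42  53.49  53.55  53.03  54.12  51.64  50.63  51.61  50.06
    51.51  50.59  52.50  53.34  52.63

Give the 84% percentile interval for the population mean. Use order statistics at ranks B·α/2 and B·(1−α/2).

(50.59, 54.42)

Sorted replicates: 50.06, 50.59, 50.63, 50.79, 50.91, 51.38, 51.51, 51.61, 51.64, 51.66, 51.99, 52.50, 52.54, 52.63, 52.64, 53.02, 53.03, 53.34, 53.49, 53.55, 53.56, 54.12, 54.42, 54.64, 55.06
α = 0.16; lower rank = 25 × 0.080 = 2; upper rank = 25 × 0.920 = 23.
The 2nd smallest replicate is 50.59; the 23rd is 54.42.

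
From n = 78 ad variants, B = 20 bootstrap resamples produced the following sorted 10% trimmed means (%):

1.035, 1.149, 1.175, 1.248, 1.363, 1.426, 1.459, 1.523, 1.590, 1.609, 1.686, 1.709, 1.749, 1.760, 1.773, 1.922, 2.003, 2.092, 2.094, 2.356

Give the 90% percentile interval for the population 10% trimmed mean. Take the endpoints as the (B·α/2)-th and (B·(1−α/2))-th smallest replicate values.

α = 0.10; lower rank = 20 × 0.050 = 1; upper rank = 20 × 0.950 = 19.
The 1st smallest replicate is 1.035; the 19th is 2.094.

(1.035, 2.094)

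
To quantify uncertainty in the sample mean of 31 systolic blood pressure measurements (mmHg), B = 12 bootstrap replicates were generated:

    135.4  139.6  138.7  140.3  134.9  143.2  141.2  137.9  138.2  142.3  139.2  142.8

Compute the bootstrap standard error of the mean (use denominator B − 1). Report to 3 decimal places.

Bootstrap SE is the standard deviation of the 12 replicate means.
Mean of replicates: (135.4 + 139.6 + 138.7 + 140.3 + 134.9 + 143.2 + 141.2 + 137.9 + 138.2 + 142.3 + 139.2 + 142.8) / 12 = 1673.7000 / 12 = 139.4750
Sum of squared deviations: (−4.0750)² + (+0.1250)² + (−0.7750)² + (+0.8250)² + (−4.5750)² + (+3.7250)² + (+1.7250)² + (−1.5750)² + (−1.2750)² + (+2.8250)² + (−0.2750)² + (+3.3250)² = 78.9025
Variance = 78.9025 / 11 = 7.1730
SE* = √7.1730

SE* = 2.678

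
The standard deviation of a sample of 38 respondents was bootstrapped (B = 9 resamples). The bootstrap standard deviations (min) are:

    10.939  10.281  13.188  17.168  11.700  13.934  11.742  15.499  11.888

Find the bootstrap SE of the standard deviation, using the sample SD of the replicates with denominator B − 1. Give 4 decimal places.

SE* = 2.2535

Bootstrap SE is the standard deviation of the 9 replicate standard deviations.
Mean of replicates: (10.939 + 10.281 + 13.188 + 17.168 + 11.700 + 13.934 + 11.742 + 15.499 + 11.888) / 9 = 116.33900 / 9 = 12.92656
Sum of squared deviations: (−1.98756)² + (−2.64556)² + (+0.26144)² + (+4.24144)² + (−1.22656)² + (+1.00744)² + (−1.18456)² + (+2.57244)² + (−1.03856)² = 40.62617
Variance = 40.62617 / 8 = 5.07827
SE* = √5.07827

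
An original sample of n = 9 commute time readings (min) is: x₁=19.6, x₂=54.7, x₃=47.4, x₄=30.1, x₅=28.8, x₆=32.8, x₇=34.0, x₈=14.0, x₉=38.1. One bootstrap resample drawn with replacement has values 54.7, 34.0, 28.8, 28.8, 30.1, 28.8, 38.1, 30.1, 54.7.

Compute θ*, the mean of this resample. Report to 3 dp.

Mean = (54.7 + 34.0 + 28.8 + 28.8 + 30.1 + 28.8 + 38.1 + 30.1 + 54.7) / 9 = 328.10 / 9 = 36.456

θ* = 36.456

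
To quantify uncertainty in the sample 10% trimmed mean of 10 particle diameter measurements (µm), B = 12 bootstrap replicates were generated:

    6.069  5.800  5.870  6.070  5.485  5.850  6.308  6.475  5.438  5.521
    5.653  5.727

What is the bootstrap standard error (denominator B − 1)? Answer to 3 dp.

Bootstrap SE is the standard deviation of the 12 replicate 10% trimmed means.
Mean of replicates: (6.069 + 5.800 + 5.870 + 6.070 + 5.485 + 5.850 + 6.308 + 6.475 + 5.438 + 5.521 + 5.653 + 5.727) / 12 = 70.2660 / 12 = 5.8555
Sum of squared deviations: (+0.2135)² + (−0.0555)² + (+0.0145)² + (+0.2145)² + (−0.3705)² + (−0.0055)² + (+0.4525)² + (+0.6195)² + (−0.4175)² + (−0.3345)² + (−0.2025)² + (−0.1285)² = 1.1644
Variance = 1.1644 / 11 = 0.1059
SE* = √0.1059

SE* = 0.325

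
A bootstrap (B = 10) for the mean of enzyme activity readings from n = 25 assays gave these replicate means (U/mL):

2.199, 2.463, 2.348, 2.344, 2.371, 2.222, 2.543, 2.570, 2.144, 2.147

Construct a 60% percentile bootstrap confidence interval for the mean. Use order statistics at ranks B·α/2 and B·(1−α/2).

(2.147, 2.463)

Sorted replicates: 2.144, 2.147, 2.199, 2.222, 2.344, 2.348, 2.371, 2.463, 2.543, 2.570
α = 0.40; lower rank = 10 × 0.200 = 2; upper rank = 10 × 0.800 = 8.
The 2nd smallest replicate is 2.147; the 8th is 2.463.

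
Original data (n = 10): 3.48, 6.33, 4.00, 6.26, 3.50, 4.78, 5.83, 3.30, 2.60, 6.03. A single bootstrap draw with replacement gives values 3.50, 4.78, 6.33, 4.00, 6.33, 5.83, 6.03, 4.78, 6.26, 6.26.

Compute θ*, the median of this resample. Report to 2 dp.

θ* = 5.93

Sorted: 3.50, 4.00, 4.78, 4.78, 5.83, 6.03, 6.26, 6.26, 6.33, 6.33
Median = average of the two middle values = 5.93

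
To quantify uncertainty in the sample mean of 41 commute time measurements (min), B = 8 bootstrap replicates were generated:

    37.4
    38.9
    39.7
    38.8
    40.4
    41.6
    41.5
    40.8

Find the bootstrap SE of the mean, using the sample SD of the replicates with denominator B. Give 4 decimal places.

Bootstrap SE is the standard deviation of the 8 replicate means.
Mean of replicates: (37.4 + 38.9 + 39.7 + 38.8 + 40.4 + 41.6 + 41.5 + 40.8) / 8 = 319.10000 / 8 = 39.88750
Sum of squared deviations: (−2.48750)² + (−0.98750)² + (−0.18750)² + (−1.08750)² + (+0.51250)² + (+1.71250)² + (+1.61250)² + (+0.91250)² = 15.00875
Variance = 15.00875 / 8 = 1.87609
SE* = √1.87609

SE* = 1.3697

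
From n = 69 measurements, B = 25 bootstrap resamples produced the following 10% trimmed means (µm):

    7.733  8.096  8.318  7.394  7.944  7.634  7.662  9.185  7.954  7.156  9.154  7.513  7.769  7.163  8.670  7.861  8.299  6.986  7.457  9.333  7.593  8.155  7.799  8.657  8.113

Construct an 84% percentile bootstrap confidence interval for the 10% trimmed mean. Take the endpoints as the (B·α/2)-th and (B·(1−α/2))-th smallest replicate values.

(7.156, 9.154)

Sorted replicates: 6.986, 7.156, 7.163, 7.394, 7.457, 7.513, 7.593, 7.634, 7.662, 7.733, 7.769, 7.799, 7.861, 7.944, 7.954, 8.096, 8.113, 8.155, 8.299, 8.318, 8.657, 8.670, 9.154, 9.185, 9.333
α = 0.16; lower rank = 25 × 0.080 = 2; upper rank = 25 × 0.920 = 23.
The 2nd smallest replicate is 7.156; the 23rd is 9.154.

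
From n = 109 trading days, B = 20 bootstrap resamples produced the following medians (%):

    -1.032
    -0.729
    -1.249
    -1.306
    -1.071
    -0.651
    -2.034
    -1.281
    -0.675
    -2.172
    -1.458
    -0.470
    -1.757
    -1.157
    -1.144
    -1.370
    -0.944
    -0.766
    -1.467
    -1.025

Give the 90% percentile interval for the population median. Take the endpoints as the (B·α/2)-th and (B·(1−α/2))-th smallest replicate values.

Sorted replicates: -2.172, -2.034, -1.757, -1.467, -1.458, -1.370, -1.306, -1.281, -1.249, -1.157, -1.144, -1.071, -1.032, -1.025, -0.944, -0.766, -0.729, -0.675, -0.651, -0.470
α = 0.10; lower rank = 20 × 0.050 = 1; upper rank = 20 × 0.950 = 19.
The 1st smallest replicate is -2.172; the 19th is -0.651.

(-2.172, -0.651)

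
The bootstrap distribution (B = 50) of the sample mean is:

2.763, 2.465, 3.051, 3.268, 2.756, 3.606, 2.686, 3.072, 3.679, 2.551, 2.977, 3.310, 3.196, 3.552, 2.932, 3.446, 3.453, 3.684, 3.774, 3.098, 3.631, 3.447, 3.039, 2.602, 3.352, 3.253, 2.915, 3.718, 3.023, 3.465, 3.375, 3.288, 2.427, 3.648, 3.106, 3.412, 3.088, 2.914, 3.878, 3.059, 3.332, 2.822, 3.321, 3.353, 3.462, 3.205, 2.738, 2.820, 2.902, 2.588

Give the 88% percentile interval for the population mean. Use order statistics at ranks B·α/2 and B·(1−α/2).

(2.551, 3.684)

Sorted replicates: 2.427, 2.465, 2.551, 2.588, 2.602, 2.686, 2.738, 2.756, 2.763, 2.820, 2.822, 2.902, 2.914, 2.915, 2.932, 2.977, 3.023, 3.039, 3.051, 3.059, 3.072, 3.088, 3.098, 3.106, 3.196, 3.205, 3.253, 3.268, 3.288, 3.310, 3.321, 3.332, 3.352, 3.353, 3.375, 3.412, 3.446, 3.447, 3.453, 3.462, 3.465, 3.552, 3.606, 3.631, 3.648, 3.679, 3.684, 3.718, 3.774, 3.878
α = 0.12; lower rank = 50 × 0.060 = 3; upper rank = 50 × 0.940 = 47.
The 3rd smallest replicate is 2.551; the 47th is 3.684.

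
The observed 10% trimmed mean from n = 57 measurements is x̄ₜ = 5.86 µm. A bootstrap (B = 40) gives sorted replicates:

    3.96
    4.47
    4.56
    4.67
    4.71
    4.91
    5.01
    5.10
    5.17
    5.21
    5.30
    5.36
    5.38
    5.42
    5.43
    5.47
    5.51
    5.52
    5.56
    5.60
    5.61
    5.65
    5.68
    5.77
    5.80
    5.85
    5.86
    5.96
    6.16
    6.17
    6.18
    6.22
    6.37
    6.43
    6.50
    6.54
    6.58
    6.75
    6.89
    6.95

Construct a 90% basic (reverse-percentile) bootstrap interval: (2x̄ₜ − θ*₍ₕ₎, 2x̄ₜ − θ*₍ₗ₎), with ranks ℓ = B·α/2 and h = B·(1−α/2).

(4.97, 7.25)

Percentile endpoints at ranks 2 and 38: θ*₍2₎ = 4.47, θ*₍38₎ = 6.75.
Basic interval reflects these around x̄ₜ:
  lower = 2 × 5.86 − 6.75 = 4.97
  upper = 2 × 5.86 − 4.47 = 7.25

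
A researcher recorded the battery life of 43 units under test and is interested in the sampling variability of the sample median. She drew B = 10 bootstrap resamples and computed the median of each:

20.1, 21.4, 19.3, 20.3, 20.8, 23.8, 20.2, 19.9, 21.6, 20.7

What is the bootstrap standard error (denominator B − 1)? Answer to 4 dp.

Bootstrap SE is the standard deviation of the 10 replicate medians.
Mean of replicates: (20.1 + 21.4 + 19.3 + 20.3 + 20.8 + 23.8 + 20.2 + 19.9 + 21.6 + 20.7) / 10 = 208.10000 / 10 = 20.81000
Sum of squared deviations: (−0.71000)² + (+0.59000)² + (−1.51000)² + (−0.51000)² + (−0.01000)² + (+2.99000)² + (−0.61000)² + (−0.91000)² + (+0.79000)² + (−0.11000)² = 14.16900
Variance = 14.16900 / 9 = 1.57433
SE* = √1.57433

SE* = 1.2547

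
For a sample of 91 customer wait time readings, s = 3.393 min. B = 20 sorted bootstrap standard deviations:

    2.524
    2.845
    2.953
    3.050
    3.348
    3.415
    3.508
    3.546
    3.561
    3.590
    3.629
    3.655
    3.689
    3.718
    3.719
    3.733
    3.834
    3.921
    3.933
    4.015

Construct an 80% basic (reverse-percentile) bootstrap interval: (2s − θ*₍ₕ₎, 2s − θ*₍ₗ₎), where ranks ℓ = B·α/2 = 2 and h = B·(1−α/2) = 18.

(2.865, 3.941)

Percentile endpoints at ranks 2 and 18: θ*₍2₎ = 2.845, θ*₍18₎ = 3.921.
Basic interval reflects these around s:
  lower = 2 × 3.393 − 3.921 = 2.865
  upper = 2 × 3.393 − 2.845 = 3.941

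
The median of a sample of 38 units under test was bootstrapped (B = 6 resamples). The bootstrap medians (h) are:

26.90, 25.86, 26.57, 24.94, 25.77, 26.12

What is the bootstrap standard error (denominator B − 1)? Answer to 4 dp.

Bootstrap SE is the standard deviation of the 6 replicate medians.
Mean of replicates: (26.90 + 25.86 + 26.57 + 24.94 + 25.77 + 26.12) / 6 = 156.16000 / 6 = 26.02667
Sum of squared deviations: (+0.87333)² + (−0.16667)² + (+0.54333)² + (−1.08667)² + (−0.25667)² + (+0.09333)² = 2.34113
Variance = 2.34113 / 5 = 0.46823
SE* = √0.46823

SE* = 0.6843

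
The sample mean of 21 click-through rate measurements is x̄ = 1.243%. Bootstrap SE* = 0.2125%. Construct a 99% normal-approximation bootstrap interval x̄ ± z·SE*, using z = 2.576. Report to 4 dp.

Margin = 2.576 × 0.2125 = 0.54740
Interval: 1.243 ± 0.54740

(0.6956, 1.7904)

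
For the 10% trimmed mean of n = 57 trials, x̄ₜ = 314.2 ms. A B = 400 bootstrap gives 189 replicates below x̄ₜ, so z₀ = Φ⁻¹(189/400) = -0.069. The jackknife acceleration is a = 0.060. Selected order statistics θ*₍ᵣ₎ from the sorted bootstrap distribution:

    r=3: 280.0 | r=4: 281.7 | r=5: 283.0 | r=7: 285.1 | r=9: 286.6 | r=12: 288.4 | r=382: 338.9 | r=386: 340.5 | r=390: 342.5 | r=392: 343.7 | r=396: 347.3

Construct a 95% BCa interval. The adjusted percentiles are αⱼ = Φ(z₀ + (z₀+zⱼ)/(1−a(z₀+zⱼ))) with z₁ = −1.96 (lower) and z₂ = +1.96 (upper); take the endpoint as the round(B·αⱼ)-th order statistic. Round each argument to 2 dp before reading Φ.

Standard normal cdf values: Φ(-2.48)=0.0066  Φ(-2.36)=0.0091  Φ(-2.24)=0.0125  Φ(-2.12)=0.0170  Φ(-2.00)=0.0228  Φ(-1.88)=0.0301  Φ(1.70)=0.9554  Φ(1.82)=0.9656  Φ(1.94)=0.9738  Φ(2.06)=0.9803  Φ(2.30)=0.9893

Lower: z₀ + z₁ = -0.069 + (-1.960) = -2.029; 1 − a(z₀+z₁) = 1 − (0.060)(-2.029) = 1.1217; argument = -0.069 + (-2.029)/1.1217 = -1.8778 → -1.88.
α₁ = Φ(-1.88) = 0.0301; rank = round(400 × 0.0301) = 12; θ*₍12₎ = 288.4.
Upper: z₀ + z₂ = 1.891; 1 − a(z₀+z₂) = 0.8865; argument = 2.0640 → 2.06; α₂ = 0.9803; rank = 392; θ*₍392₎ = 343.7.

(288.4, 343.7)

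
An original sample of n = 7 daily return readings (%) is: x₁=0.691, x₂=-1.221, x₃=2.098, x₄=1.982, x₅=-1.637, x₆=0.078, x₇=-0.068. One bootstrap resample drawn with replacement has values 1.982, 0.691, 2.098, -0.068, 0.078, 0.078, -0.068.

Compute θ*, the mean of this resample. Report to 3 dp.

Mean = (1.982 + 0.691 + 2.098 + (-0.068) + 0.078 + 0.078 + (-0.068)) / 7 = 4.7910 / 7 = 0.684

θ* = 0.684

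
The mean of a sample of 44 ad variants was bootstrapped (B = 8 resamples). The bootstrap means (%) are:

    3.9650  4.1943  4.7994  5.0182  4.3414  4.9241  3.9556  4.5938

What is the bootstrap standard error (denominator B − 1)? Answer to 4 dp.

SE* = 0.4213

Bootstrap SE is the standard deviation of the 8 replicate means.
Mean of replicates: (3.9650 + 4.1943 + 4.7994 + 5.0182 + 4.3414 + 4.9241 + 3.9556 + 4.5938) / 8 = 35.79180 / 8 = 4.47398
Sum of squared deviations: (−0.50898)² + (−0.27968)² + (+0.32543)² + (+0.54422)² + (−0.13258)² + (+0.45012)² + (−0.51838)² + (+0.11982)² = 1.24262
Variance = 1.24262 / 7 = 0.17752
SE* = √0.17752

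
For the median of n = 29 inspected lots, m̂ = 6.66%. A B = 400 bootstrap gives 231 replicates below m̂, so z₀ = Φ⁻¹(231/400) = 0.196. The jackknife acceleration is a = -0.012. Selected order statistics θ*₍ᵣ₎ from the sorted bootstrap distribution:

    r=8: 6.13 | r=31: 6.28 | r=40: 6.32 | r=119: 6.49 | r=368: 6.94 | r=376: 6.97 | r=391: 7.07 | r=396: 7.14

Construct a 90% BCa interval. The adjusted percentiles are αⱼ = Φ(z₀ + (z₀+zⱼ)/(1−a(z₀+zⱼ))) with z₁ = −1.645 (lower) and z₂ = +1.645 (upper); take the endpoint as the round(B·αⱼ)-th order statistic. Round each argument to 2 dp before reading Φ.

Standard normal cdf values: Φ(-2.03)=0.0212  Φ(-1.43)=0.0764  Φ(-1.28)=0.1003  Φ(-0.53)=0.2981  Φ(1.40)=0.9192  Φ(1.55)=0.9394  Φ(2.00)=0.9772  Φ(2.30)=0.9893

Lower: z₀ + z₁ = 0.196 + (-1.645) = -1.449; 1 − a(z₀+z₁) = 1 − (-0.012)(-1.449) = 0.9826; argument = 0.196 + (-1.449)/0.9826 = -1.2786 → -1.28.
α₁ = Φ(-1.28) = 0.1003; rank = round(400 × 0.1003) = 40; θ*₍40₎ = 6.32.
Upper: z₀ + z₂ = 1.841; 1 − a(z₀+z₂) = 1.0221; argument = 1.9972 → 2.00; α₂ = 0.9772; rank = 391; θ*₍391₎ = 7.07.

(6.32, 7.07)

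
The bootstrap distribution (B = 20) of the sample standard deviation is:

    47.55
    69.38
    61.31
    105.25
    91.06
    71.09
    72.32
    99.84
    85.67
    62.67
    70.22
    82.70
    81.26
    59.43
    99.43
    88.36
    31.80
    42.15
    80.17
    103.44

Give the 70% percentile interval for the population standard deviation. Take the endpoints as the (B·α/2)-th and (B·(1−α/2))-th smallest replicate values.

(47.55, 99.43)

Sorted replicates: 31.80, 42.15, 47.55, 59.43, 61.31, 62.67, 69.38, 70.22, 71.09, 72.32, 80.17, 81.26, 82.70, 85.67, 88.36, 91.06, 99.43, 99.84, 103.44, 105.25
α = 0.30; lower rank = 20 × 0.150 = 3; upper rank = 20 × 0.850 = 17.
The 3rd smallest replicate is 47.55; the 17th is 99.43.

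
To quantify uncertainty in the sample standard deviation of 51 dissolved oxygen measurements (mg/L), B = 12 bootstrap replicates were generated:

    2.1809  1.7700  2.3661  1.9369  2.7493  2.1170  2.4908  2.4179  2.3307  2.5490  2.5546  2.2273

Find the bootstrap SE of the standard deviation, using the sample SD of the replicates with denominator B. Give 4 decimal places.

SE* = 0.2660

Bootstrap SE is the standard deviation of the 12 replicate standard deviations.
Mean of replicates: (2.1809 + 1.7700 + 2.3661 + 1.9369 + 2.7493 + 2.1170 + 2.4908 + 2.4179 + 2.3307 + 2.5490 + 2.5546 + 2.2273) / 12 = 27.69050 / 12 = 2.30754
Sum of squared deviations: (−0.12664)² + (−0.53754)² + (+0.05856)² + (−0.37064)² + (+0.44176)² + (−0.19054)² + (+0.18326)² + (+0.11036)² + (+0.02316)² + (+0.24146)² + (+0.24706)² + (−0.08024)² = 0.84933
Variance = 0.84933 / 12 = 0.07078
SE* = √0.07078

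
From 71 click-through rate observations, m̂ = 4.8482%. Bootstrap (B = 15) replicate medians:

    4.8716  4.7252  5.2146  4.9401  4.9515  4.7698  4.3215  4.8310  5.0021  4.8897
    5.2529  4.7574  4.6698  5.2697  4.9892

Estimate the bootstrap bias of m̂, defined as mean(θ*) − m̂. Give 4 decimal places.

mean(θ*) = (4.8716 + 4.7252 + 5.2146 + 4.9401 + 4.9515 + 4.7698 + 4.3215 + 4.8310 + 5.0021 + 4.8897 + 5.2529 + 4.7574 + 4.6698 + 5.2697 + 4.9892) / 15 = 4.89707
bias = 4.89707 − 4.8482

bias = +0.0489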